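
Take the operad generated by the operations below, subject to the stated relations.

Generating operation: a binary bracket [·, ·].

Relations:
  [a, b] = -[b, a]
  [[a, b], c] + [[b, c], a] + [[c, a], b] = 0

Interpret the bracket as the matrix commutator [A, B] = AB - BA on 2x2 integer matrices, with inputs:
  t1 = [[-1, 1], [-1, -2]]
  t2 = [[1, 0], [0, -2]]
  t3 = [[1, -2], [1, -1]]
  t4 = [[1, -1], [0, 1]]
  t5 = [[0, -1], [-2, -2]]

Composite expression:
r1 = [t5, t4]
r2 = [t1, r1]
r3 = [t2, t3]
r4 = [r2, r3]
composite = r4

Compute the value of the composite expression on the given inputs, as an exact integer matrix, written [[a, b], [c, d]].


[[18, 24], [-12, -18]]

[t5, t4] = [[-2, -2], [0, 2]]
[t1, [t5, t4]] = [[-2, 2], [4, 2]]
[t2, t3] = [[0, -6], [-3, 0]]
[[t1, [t5, t4]], [t2, t3]] = [[18, 24], [-12, -18]]


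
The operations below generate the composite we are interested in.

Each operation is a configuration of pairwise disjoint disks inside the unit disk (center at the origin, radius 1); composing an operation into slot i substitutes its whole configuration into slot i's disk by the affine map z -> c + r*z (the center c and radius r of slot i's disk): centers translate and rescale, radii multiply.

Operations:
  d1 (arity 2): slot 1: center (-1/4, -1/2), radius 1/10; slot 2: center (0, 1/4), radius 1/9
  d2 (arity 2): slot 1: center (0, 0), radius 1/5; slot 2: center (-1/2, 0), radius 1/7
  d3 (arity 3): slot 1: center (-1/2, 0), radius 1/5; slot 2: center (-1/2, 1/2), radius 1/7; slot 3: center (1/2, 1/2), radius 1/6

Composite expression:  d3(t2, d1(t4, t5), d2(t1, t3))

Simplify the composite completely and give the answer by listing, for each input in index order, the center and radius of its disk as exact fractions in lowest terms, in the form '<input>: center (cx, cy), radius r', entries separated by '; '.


t1: center (1/2, 1/2), radius 1/30; t2: center (-1/2, 0), radius 1/5; t3: center (5/12, 1/2), radius 1/42; t4: center (-15/28, 3/7), radius 1/70; t5: center (-1/2, 15/28), radius 1/63


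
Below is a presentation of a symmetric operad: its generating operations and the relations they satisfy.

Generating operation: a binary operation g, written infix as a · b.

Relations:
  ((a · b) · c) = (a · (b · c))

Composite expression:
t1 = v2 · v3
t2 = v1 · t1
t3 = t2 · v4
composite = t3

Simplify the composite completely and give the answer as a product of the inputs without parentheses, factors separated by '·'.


Associativity of g dissolves the nesting; only the v-input order survives.
(v2 · v3) linearizes to v2 · v3
(v1 · (v2 · v3)) linearizes to v1 · v2 · v3
((v1 · (v2 · v3)) · v4) linearizes to v1 · v2 · v3 · v4

v1 · v2 · v3 · v4


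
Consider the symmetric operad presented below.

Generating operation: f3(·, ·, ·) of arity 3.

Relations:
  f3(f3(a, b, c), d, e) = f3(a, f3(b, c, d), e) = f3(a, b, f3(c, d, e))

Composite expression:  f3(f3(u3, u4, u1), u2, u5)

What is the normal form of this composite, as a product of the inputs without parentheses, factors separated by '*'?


Every regrouping of f3 is equal, so read the u-inputs in written order.
f3(u3, u4, u1) flattens to u3 * u4 * u1
f3(f3(u3, u4, u1), u2, u5) flattens to u3 * u4 * u1 * u2 * u5

u3 * u4 * u1 * u2 * u5


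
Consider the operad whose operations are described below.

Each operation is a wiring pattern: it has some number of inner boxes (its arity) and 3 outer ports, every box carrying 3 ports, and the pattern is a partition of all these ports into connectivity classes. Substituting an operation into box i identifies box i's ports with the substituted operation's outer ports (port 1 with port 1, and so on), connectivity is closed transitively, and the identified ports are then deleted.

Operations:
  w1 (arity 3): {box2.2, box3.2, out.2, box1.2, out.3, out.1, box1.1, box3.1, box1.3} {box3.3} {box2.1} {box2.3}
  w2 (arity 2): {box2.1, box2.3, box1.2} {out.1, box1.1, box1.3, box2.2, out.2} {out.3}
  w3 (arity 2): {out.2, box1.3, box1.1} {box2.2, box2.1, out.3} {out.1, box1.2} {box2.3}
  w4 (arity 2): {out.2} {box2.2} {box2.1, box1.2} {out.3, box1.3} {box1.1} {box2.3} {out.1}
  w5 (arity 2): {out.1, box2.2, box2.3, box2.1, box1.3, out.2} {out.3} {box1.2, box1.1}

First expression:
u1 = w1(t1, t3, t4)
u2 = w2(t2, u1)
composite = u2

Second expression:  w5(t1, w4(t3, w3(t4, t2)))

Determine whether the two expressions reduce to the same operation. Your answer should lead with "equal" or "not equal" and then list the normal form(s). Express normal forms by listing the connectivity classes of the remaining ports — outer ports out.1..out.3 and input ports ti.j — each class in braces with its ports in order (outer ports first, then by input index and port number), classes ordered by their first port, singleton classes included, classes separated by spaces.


The first composite normalizes to {out.1, out.2, t1.1, t1.2, t1.3, t2.1, t2.2, t2.3, t3.2, t4.1, t4.2} {out.3} {t3.1} {t3.3} {t4.3}
The second composite normalizes to {out.1, out.2, t1.3, t3.3} {out.3} {t1.1, t1.2} {t2.1, t2.2} {t2.3} {t3.1} {t3.2, t4.2} {t4.1, t4.3}
No match — not equal.

not equal; first: {out.1, out.2, t1.1, t1.2, t1.3, t2.1, t2.2, t2.3, t3.2, t4.1, t4.2} {out.3} {t3.1} {t3.3} {t4.3}; second: {out.1, out.2, t1.3, t3.3} {out.3} {t1.1, t1.2} {t2.1, t2.2} {t2.3} {t3.1} {t3.2, t4.2} {t4.1, t4.3}


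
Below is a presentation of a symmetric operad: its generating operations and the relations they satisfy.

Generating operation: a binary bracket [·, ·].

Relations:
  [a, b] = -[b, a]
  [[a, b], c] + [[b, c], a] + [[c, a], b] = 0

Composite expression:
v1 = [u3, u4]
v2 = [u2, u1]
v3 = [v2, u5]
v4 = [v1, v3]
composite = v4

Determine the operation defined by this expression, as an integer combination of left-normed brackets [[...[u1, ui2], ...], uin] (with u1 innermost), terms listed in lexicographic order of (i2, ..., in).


[[[[u1, u2], u5], u3], u4] - [[[[u1, u2], u5], u4], u3]

A multilinear Lie element is pinned by u1-initial words (u1 innermost).
Composite bracket: [[u3, u4], [[u2, u1], u5]]
Full expansion: 16 signed words from ab - ba (2^4 = 16).
Keep just the words that open with u1:
  word u1u2u5u3u4 has sign +1, contributing +[[[[u1, u2], u5], u3], u4]
  word u1u2u5u4u3 has sign -1, contributing -[[[[u1, u2], u5], u4], u3]


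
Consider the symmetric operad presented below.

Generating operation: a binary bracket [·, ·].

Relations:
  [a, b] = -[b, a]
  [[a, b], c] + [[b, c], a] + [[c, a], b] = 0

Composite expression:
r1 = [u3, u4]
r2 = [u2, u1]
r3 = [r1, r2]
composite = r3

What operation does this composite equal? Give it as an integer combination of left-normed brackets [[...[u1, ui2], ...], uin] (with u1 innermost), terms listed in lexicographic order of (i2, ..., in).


A multilinear Lie element is pinned by u1-initial words (u1 innermost).
Composite bracket: [[u3, u4], [u2, u1]]
Expanding via [a, b] = ab - ba: 8 signed words (2^3 = 8).
Words beginning with u1 determine it all:
  the word u1u2u3u4 carries sign +1 and contributes +[[[u1, u2], u3], u4]
  the word u1u2u4u3 carries sign -1 and contributes -[[[u1, u2], u4], u3]

[[[u1, u2], u3], u4] - [[[u1, u2], u4], u3]


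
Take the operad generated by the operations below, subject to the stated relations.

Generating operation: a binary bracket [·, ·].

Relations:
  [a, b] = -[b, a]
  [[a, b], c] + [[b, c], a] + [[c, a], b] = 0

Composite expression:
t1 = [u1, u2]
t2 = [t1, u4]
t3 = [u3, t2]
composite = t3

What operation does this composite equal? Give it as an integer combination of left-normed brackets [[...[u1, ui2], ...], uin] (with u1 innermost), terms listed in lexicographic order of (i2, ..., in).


Skip Jacobi rewriting: expand, keep u1-initial words, read off terms.
Composite bracket: [u3, [[u1, u2], u4]]
The bracket unfolds into 8 signed words via [a, b] = ab - ba (2^3 = 8).
Keep just the words that open with u1:
  the word u1u2u4u3 carries sign -1 and contributes -[[[u1, u2], u4], u3]

-[[[u1, u2], u4], u3]


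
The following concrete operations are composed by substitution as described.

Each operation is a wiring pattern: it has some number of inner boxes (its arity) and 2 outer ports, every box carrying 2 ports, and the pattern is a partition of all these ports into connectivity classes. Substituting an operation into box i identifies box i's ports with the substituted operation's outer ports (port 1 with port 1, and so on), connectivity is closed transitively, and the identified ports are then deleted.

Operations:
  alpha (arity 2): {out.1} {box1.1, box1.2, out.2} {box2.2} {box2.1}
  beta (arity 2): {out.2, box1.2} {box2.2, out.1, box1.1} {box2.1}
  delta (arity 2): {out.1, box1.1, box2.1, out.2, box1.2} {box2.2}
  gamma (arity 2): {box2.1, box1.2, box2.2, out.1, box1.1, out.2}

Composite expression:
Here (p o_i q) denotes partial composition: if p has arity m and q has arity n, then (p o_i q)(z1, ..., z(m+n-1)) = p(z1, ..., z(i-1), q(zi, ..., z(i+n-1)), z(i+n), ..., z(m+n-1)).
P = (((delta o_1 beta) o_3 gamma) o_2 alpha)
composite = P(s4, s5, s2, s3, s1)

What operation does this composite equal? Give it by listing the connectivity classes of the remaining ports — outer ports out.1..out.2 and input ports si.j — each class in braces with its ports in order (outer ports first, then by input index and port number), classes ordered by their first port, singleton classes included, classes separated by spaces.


{out.1, out.2, s1.1, s1.2, s3.1, s3.2, s4.1, s4.2, s5.1, s5.2} {s2.1} {s2.2}


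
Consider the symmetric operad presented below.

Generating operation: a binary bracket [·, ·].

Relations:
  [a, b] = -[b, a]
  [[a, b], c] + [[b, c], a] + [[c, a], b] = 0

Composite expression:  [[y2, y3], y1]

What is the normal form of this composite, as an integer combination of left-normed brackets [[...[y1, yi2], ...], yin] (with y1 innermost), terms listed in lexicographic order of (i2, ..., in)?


-[[y1, y2], y3] + [[y1, y3], y2]

Left-normed coefficients sit on the y1-initial expansion words.
Composite bracket: [[y2, y3], y1]
Under [a, b] = ab - ba we get 4 signed associative words (2^2 = 4).
Keep just the words that open with y1:
  y1y2y3 appears with sign -1, giving the term -[[y1, y2], y3]
  y1y3y2 appears with sign +1, giving the term +[[y1, y3], y2]


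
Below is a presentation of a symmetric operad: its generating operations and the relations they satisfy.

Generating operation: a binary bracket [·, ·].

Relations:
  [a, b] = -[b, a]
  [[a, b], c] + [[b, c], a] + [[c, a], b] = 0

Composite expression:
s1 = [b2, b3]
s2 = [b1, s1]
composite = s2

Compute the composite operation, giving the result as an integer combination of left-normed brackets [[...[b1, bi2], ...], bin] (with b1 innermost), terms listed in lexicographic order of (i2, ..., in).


Skip Jacobi rewriting: expand, keep b1-initial words, read off terms.
Composite bracket: [b1, [b2, b3]]
Under [a, b] = ab - ba we get 4 signed associative words (2^2 = 4).
Keep just the words that open with b1:
  from b1b2b3, sign +1: term +[[b1, b2], b3]
  from b1b3b2, sign -1: term -[[b1, b3], b2]

[[b1, b2], b3] - [[b1, b3], b2]


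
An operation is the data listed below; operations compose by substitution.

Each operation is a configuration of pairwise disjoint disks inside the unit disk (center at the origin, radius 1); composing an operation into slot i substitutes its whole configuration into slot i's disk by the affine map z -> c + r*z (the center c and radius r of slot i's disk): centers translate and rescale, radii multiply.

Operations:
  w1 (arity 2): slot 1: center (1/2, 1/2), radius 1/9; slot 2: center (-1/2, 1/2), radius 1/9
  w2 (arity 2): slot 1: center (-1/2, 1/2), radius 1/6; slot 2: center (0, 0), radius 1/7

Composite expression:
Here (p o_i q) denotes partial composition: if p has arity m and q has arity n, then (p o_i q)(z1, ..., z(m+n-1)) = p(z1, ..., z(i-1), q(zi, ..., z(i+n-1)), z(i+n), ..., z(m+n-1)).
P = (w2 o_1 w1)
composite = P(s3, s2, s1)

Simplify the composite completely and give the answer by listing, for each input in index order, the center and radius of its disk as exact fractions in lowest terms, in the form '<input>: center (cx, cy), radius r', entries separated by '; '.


s1: center (0, 0), radius 1/7; s2: center (-7/12, 7/12), radius 1/54; s3: center (-5/12, 7/12), radius 1/54


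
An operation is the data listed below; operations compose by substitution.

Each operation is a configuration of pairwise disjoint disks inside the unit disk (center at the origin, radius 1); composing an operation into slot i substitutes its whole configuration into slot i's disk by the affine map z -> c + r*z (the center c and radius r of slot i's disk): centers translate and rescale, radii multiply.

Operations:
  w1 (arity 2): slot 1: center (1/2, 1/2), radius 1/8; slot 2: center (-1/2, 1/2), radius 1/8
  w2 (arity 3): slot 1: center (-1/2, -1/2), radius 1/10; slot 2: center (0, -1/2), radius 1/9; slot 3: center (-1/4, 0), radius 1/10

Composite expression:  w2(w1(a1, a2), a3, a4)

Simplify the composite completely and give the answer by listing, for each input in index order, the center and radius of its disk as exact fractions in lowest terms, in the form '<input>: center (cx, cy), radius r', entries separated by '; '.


a1: center (-9/20, -9/20), radius 1/80; a2: center (-11/20, -9/20), radius 1/80; a3: center (0, -1/2), radius 1/9; a4: center (-1/4, 0), radius 1/10

Each a-disk chains the slot maps above it in w2; radii multiply.
input a1: applying the 2 nested substitutions gives center (-9/20, -9/20), radius 1/80
input a2: applying the 2 nested substitutions gives center (-11/20, -9/20), radius 1/80
input a3: applying the 1 nested substitution gives center (0, -1/2), radius 1/9
input a4: applying the 1 nested substitution gives center (-1/4, 0), radius 1/10


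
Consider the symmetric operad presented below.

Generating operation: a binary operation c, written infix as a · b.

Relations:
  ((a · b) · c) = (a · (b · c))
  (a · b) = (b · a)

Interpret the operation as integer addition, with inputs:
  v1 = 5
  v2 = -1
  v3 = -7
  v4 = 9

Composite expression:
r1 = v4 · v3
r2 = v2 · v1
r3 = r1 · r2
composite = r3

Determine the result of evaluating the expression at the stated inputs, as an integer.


(v4 · v3) = 2
(v2 · v1) = 4
((v4 · v3) · (v2 · v1)) = 6

6


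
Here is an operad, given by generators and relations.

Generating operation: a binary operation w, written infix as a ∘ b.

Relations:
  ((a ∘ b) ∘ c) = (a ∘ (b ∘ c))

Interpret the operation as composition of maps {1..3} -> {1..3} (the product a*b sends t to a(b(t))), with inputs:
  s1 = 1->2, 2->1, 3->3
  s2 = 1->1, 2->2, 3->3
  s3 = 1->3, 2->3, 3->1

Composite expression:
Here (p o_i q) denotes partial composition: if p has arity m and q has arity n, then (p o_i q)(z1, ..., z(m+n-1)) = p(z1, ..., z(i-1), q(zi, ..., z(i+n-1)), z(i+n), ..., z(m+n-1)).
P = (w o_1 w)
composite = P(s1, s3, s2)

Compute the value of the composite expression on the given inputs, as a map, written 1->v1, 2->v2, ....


1->3, 2->3, 3->2


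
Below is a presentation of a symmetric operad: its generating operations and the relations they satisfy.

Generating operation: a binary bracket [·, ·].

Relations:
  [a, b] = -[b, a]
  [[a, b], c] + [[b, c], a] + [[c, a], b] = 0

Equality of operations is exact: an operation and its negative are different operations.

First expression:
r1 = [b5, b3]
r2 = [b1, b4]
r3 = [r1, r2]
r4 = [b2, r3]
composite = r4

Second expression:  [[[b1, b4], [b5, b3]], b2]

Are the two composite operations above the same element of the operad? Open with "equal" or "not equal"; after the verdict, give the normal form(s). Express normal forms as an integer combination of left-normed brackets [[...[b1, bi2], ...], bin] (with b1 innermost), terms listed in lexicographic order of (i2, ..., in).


In normal form, the first expression is -[[[[b1, b4], b3], b5], b2] + [[[[b1, b4], b5], b3], b2]
In normal form, the second expression is -[[[[b1, b4], b3], b5], b2] + [[[[b1, b4], b5], b3], b2]
The forms coincide; equal.

equal — both sides give -[[[[b1, b4], b3], b5], b2] + [[[[b1, b4], b5], b3], b2]


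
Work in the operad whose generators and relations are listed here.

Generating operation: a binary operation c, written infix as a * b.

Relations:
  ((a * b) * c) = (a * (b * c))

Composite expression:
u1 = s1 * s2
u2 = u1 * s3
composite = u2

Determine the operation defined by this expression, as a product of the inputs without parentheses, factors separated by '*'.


s1 * s2 * s3

Associativity of c dissolves the nesting; only the s-input order survives.
(s1 * s2) unparenthesizes to s1 * s2
((s1 * s2) * s3) unparenthesizes to s1 * s2 * s3


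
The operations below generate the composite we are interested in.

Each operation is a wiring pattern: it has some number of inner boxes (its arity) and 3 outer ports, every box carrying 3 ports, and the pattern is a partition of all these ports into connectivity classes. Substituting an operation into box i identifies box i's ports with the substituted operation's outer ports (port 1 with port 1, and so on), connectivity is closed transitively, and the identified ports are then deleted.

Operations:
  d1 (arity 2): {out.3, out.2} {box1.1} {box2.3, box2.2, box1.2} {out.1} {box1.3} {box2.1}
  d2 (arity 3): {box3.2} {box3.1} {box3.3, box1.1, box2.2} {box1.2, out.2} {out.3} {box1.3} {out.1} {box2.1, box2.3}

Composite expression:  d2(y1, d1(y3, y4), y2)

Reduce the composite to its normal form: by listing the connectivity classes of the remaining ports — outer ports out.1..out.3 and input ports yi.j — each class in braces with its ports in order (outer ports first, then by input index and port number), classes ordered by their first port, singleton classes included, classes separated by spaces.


{out.1} {out.2, y1.2} {out.3} {y1.1, y2.3} {y1.3} {y2.1} {y2.2} {y3.1} {y3.2, y4.2, y4.3} {y3.3} {y4.1}

After gluing at d2, chains via deleted ports link the y-ports.
composing d1 on (y3, y4), with out.j its own outer ports: {out.1} {out.2, out.3} {y3.1} {y3.2, y4.2, y4.3} {y3.3} {y4.1}
composing d2 on (y1, y3, y4, y2), with out.j its own outer ports: {out.1} {out.2, y1.2} {out.3} {y1.1, y2.3} {y1.3} {y2.1} {y2.2} {y3.1} {y3.2, y4.2, y4.3} {y3.3} {y4.1}


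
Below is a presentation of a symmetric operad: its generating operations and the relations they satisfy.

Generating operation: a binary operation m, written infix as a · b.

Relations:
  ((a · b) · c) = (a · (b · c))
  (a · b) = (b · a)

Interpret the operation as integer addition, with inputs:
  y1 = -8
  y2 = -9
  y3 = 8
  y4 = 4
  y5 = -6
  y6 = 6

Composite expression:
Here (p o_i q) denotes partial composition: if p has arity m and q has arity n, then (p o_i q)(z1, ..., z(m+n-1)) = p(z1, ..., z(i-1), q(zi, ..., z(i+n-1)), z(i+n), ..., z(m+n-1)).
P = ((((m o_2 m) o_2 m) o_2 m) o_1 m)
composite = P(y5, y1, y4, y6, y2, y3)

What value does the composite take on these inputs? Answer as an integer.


-5

(y5 · y1) = -14
(y4 · y6) = 10
((y4 · y6) · y2) = 1
(((y4 · y6) · y2) · y3) = 9
((y5 · y1) · (((y4 · y6) · y2) · y3)) = -5


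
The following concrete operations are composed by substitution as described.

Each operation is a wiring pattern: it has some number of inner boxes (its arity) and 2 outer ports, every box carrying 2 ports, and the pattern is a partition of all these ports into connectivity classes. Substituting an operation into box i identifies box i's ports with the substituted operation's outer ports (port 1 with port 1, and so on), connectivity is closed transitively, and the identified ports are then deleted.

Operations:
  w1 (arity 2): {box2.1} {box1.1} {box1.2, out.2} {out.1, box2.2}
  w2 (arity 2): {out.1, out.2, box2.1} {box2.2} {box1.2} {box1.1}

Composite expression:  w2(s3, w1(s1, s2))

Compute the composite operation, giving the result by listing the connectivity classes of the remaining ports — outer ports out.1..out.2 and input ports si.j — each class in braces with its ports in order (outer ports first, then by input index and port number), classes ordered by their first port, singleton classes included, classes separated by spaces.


{out.1, out.2, s2.2} {s1.1} {s1.2} {s2.1} {s3.1} {s3.2}

Treat the ports identified at w2 as solder joints: merge, then drop.
w1 over (s1, s2) gives {out.1, s2.2} {out.2, s1.2} {s1.1} {s2.1}, out.j being that stage's outer ports
w2 over (s3, s1, s2) gives {out.1, out.2, s2.2} {s1.1} {s1.2} {s2.1} {s3.1} {s3.2}, out.j being that stage's outer ports


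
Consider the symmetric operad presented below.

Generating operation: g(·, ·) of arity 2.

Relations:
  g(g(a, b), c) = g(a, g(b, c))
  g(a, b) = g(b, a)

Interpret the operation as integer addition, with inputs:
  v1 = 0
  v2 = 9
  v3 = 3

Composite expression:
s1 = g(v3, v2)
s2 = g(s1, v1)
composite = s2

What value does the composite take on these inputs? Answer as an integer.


g(v3, v2) = 12
g(g(v3, v2), v1) = 12

12


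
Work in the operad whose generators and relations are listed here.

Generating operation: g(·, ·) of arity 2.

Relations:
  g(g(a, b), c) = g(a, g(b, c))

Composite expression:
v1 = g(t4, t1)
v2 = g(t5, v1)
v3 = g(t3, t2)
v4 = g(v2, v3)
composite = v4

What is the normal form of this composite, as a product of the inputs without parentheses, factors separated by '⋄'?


t5 ⋄ t4 ⋄ t1 ⋄ t3 ⋄ t2


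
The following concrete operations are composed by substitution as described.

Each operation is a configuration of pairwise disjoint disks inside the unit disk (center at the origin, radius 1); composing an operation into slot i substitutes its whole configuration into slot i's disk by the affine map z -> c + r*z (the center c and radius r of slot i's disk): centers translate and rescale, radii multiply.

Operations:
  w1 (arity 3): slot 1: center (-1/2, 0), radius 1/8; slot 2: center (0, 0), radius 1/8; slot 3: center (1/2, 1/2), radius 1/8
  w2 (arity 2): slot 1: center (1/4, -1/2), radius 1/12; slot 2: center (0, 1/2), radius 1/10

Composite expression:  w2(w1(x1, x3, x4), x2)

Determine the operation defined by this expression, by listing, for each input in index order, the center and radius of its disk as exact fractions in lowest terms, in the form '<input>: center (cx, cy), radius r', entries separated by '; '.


x1: center (5/24, -1/2), radius 1/96; x2: center (0, 1/2), radius 1/10; x3: center (1/4, -1/2), radius 1/96; x4: center (7/24, -11/24), radius 1/96


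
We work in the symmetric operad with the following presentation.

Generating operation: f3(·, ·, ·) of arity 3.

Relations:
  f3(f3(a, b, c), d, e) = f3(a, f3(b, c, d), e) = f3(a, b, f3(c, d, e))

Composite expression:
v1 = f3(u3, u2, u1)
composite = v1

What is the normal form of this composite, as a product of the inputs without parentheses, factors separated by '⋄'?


u3 ⋄ u2 ⋄ u1


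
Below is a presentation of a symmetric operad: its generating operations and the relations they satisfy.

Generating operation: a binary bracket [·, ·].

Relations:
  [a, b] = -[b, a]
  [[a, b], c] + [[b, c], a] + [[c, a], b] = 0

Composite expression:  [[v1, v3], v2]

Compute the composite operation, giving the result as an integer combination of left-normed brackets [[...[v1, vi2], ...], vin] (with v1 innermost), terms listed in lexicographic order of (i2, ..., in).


[[v1, v3], v2]

In the tensor algebra, words opening v1 carry the v1-anchored form.
Composite bracket: [[v1, v3], v2]
Expanding via [a, b] = ab - ba: 4 signed words (2^2 = 4).
Coefficients come from the v1-initial words:
  v1v3v2 appears with sign +1, giving the term +[[v1, v3], v2]


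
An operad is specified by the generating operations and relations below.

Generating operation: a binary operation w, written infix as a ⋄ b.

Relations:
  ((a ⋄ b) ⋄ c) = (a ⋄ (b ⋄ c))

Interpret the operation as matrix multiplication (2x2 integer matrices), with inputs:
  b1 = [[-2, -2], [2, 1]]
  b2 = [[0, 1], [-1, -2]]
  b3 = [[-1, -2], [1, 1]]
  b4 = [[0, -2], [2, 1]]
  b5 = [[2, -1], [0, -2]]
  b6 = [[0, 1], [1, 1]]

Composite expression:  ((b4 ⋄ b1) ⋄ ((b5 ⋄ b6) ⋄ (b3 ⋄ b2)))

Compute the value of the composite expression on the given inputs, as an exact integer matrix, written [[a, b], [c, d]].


(b4 ⋄ b1) = [[-4, -2], [-2, -3]]
(b5 ⋄ b6) = [[-1, 1], [-2, -2]]
(b3 ⋄ b2) = [[2, 3], [-1, -1]]
((b5 ⋄ b6) ⋄ (b3 ⋄ b2)) = [[-3, -4], [-2, -4]]
((b4 ⋄ b1) ⋄ ((b5 ⋄ b6) ⋄ (b3 ⋄ b2))) = [[16, 24], [12, 20]]

[[16, 24], [12, 20]]


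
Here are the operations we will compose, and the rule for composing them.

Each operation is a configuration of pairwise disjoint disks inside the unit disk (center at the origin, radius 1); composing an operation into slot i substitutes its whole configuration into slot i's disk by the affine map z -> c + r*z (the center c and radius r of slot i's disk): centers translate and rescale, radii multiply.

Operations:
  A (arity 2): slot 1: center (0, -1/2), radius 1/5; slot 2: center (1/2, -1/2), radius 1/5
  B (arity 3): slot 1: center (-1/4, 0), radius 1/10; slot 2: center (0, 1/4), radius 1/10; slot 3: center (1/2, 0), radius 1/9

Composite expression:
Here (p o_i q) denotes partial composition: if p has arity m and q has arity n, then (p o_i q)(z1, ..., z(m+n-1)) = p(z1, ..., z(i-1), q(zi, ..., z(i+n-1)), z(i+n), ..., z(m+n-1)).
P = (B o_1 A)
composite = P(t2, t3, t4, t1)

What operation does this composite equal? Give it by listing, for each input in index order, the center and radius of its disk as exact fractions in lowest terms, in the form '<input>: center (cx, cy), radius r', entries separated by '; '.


t1: center (1/2, 0), radius 1/9; t2: center (-1/4, -1/20), radius 1/50; t3: center (-1/5, -1/20), radius 1/50; t4: center (0, 1/4), radius 1/10

Only the slot chain above each t matters under B; compose those maps.
t2 passes through 2 substitutions, ending at center (-1/4, -1/20), radius 1/50
t3 passes through 2 substitutions, ending at center (-1/5, -1/20), radius 1/50
t4 passes through 1 substitution, ending at center (0, 1/4), radius 1/10
t1 passes through 1 substitution, ending at center (1/2, 0), radius 1/9


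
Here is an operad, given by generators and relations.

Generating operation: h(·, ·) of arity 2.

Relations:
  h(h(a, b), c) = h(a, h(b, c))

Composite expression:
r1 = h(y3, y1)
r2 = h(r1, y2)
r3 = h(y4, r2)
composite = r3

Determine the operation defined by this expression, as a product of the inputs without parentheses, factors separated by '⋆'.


Key point: h is associative — brackets drop, the y-order remains.
h(y3, y1) flattens to y3 ⋆ y1
h(h(y3, y1), y2) flattens to y3 ⋆ y1 ⋆ y2
h(y4, h(h(y3, y1), y2)) flattens to y4 ⋆ y3 ⋆ y1 ⋆ y2

y4 ⋆ y3 ⋆ y1 ⋆ y2


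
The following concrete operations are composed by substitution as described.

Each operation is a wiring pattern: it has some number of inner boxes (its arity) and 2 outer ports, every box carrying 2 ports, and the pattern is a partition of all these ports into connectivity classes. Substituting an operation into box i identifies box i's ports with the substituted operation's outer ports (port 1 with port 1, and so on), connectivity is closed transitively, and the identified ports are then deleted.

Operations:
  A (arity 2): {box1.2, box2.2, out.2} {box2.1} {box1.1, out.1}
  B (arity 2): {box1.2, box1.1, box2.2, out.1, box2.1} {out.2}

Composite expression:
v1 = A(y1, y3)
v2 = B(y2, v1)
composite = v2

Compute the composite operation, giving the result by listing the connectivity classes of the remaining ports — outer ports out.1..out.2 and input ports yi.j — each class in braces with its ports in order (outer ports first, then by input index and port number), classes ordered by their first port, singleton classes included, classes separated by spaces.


{out.1, y1.1, y1.2, y2.1, y2.2, y3.2} {out.2} {y3.1}

Connectivity passes through glued B-boundaries; trace each wire chain.
composing A on (y1, y3), with out.j its own outer ports: {out.1, y1.1} {out.2, y1.2, y3.2} {y3.1}
composing B on (y2, y1, y3), with out.j its own outer ports: {out.1, y1.1, y1.2, y2.1, y2.2, y3.2} {out.2} {y3.1}


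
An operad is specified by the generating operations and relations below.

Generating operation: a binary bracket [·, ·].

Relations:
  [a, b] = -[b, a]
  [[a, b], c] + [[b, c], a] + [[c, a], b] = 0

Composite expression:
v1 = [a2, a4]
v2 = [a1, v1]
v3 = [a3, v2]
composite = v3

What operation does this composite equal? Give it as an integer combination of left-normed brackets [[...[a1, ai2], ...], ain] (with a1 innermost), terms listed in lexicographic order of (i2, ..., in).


-[[[a1, a2], a4], a3] + [[[a1, a4], a2], a3]

Expand each bracket as ab - ba; the a1-initial words give the coefficients.
Composite bracket: [a3, [a1, [a2, a4]]]
Expanding via [a, b] = ab - ba: 8 signed words (2^3 = 8).
Words beginning with a1 determine it all:
  the word a1a2a4a3 carries sign -1 and contributes -[[[a1, a2], a4], a3]
  the word a1a4a2a3 carries sign +1 and contributes +[[[a1, a4], a2], a3]


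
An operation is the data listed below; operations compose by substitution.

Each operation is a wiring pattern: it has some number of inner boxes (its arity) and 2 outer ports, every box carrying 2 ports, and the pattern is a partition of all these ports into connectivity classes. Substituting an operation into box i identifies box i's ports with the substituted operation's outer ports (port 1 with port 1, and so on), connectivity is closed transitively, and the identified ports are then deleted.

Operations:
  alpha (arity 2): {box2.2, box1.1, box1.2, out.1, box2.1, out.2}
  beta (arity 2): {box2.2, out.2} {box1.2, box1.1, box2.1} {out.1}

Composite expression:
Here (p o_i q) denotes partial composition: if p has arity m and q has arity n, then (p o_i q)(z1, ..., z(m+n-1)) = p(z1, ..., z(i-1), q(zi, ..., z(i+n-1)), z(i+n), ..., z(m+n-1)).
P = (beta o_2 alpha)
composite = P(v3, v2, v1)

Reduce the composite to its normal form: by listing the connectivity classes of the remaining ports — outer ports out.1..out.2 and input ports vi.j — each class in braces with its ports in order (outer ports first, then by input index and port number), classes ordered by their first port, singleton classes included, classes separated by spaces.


After gluing at beta, chains via deleted ports link the v-ports.
alpha over (v2, v1) gives {out.1, out.2, v1.1, v1.2, v2.1, v2.2}, out.j being that stage's outer ports
beta over (v3, v2, v1) gives {out.1} {out.2, v1.1, v1.2, v2.1, v2.2, v3.1, v3.2}, out.j being that stage's outer ports

{out.1} {out.2, v1.1, v1.2, v2.1, v2.2, v3.1, v3.2}


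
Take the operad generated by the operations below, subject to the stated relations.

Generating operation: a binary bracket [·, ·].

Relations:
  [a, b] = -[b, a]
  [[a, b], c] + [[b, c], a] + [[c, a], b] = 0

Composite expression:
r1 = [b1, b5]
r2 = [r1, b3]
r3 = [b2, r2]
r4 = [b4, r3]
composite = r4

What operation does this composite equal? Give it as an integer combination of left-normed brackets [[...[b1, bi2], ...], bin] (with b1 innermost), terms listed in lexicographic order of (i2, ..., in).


A multilinear Lie element is pinned by b1-initial words (b1 innermost).
Composite bracket: [b4, [b2, [[b1, b5], b3]]]
The bracket unfolds into 16 signed words via [a, b] = ab - ba (2^4 = 16).
The b1-initial words carry the normal form:
  sign of b1b5b3b2b4 is +1, so it contributes +[[[[b1, b5], b3], b2], b4]

[[[[b1, b5], b3], b2], b4]


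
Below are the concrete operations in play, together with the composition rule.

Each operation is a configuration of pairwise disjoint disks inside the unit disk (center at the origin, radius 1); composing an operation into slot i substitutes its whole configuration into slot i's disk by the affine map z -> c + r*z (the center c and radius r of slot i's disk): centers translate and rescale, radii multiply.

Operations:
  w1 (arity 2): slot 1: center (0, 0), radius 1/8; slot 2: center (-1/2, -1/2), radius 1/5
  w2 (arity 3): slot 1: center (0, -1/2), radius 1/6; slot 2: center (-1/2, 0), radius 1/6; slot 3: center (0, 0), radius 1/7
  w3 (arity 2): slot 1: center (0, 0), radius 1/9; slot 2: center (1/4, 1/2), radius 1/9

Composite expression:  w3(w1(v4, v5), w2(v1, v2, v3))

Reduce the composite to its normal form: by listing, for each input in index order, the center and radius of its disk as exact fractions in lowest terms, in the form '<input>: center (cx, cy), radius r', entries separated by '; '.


Follow each v-input down from w3: c' goes to c + r*c', radius to r*r'.
for v4, the 2-step affine chain lands on center (0, 0), radius 1/72
for v5, the 2-step affine chain lands on center (-1/18, -1/18), radius 1/45
for v1, the 2-step affine chain lands on center (1/4, 4/9), radius 1/54
for v2, the 2-step affine chain lands on center (7/36, 1/2), radius 1/54
for v3, the 2-step affine chain lands on center (1/4, 1/2), radius 1/63

v1: center (1/4, 4/9), radius 1/54; v2: center (7/36, 1/2), radius 1/54; v3: center (1/4, 1/2), radius 1/63; v4: center (0, 0), radius 1/72; v5: center (-1/18, -1/18), radius 1/45


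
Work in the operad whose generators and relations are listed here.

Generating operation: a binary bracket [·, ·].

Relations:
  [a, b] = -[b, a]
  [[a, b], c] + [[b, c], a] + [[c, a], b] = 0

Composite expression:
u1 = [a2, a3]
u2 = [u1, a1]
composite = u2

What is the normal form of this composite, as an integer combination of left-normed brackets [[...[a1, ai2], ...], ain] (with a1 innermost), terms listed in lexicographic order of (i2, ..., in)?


-[[a1, a2], a3] + [[a1, a3], a2]

Skip Jacobi rewriting: expand, keep a1-initial words, read off terms.
Composite bracket: [[a2, a3], a1]
Full expansion: 4 signed words from ab - ba (2^2 = 4).
Collect the words opening with a1:
  word a1a2a3 has sign -1, contributing -[[a1, a2], a3]
  word a1a3a2 has sign +1, contributing +[[a1, a3], a2]


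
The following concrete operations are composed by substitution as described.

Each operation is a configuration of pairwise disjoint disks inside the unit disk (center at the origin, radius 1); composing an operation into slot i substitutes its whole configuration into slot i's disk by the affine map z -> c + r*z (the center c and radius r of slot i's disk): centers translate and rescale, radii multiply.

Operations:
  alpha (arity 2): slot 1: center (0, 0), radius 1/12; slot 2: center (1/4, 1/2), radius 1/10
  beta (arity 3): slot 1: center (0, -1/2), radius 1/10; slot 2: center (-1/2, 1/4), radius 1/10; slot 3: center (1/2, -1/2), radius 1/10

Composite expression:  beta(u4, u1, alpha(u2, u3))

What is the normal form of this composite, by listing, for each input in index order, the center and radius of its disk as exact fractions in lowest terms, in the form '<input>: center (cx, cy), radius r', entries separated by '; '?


u1: center (-1/2, 1/4), radius 1/10; u2: center (1/2, -1/2), radius 1/120; u3: center (21/40, -9/20), radius 1/100; u4: center (0, -1/2), radius 1/10

Below beta, radii multiply path by path; the u-disk centers shift.
for u4, the 1-step affine chain lands on center (0, -1/2), radius 1/10
for u1, the 1-step affine chain lands on center (-1/2, 1/4), radius 1/10
for u2, the 2-step affine chain lands on center (1/2, -1/2), radius 1/120
for u3, the 2-step affine chain lands on center (21/40, -9/20), radius 1/100


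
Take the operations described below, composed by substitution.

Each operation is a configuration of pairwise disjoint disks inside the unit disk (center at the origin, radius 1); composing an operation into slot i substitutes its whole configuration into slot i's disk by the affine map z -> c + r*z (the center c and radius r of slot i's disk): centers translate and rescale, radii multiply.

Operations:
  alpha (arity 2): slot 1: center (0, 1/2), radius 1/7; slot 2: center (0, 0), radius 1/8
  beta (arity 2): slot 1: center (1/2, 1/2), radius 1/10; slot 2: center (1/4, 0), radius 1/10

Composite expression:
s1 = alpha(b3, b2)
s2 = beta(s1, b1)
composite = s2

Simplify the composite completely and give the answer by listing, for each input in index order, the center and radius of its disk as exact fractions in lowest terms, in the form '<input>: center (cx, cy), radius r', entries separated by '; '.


b1: center (1/4, 0), radius 1/10; b2: center (1/2, 1/2), radius 1/80; b3: center (1/2, 11/20), radius 1/70

Follow each b-input down from beta: c' goes to c + r*c', radius to r*r'.
b3: after 2 affine steps, its disk has center (1/2, 11/20), radius 1/70
b2: after 2 affine steps, its disk has center (1/2, 1/2), radius 1/80
b1: after 1 affine step, its disk has center (1/4, 0), radius 1/10


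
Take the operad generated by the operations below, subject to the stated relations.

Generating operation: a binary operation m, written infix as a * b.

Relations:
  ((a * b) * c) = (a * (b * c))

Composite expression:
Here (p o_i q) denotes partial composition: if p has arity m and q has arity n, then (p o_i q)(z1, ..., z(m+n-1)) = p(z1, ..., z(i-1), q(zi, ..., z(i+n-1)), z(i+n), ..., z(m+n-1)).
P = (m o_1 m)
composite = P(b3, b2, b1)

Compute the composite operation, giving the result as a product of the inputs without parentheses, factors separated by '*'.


b3 * b2 * b1

All parenthesizations of m agree; list the b-inputs left to right.
(b3 * b2) collapses to b3 * b2
((b3 * b2) * b1) collapses to b3 * b2 * b1


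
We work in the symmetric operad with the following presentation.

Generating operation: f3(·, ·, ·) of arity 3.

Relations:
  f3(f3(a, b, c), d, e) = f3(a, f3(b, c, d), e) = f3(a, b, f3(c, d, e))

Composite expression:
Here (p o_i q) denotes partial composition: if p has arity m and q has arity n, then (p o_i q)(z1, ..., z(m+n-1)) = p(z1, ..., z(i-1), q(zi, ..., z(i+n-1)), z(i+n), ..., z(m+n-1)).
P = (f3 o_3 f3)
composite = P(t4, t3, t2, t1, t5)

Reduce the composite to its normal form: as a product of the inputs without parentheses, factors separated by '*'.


t4 * t3 * t2 * t1 * t5

Associativity of f3 dissolves the nesting; only the t-input order survives.
f3(t2, t1, t5) flattens to t2 * t1 * t5
f3(t4, t3, f3(t2, t1, t5)) flattens to t4 * t3 * t2 * t1 * t5


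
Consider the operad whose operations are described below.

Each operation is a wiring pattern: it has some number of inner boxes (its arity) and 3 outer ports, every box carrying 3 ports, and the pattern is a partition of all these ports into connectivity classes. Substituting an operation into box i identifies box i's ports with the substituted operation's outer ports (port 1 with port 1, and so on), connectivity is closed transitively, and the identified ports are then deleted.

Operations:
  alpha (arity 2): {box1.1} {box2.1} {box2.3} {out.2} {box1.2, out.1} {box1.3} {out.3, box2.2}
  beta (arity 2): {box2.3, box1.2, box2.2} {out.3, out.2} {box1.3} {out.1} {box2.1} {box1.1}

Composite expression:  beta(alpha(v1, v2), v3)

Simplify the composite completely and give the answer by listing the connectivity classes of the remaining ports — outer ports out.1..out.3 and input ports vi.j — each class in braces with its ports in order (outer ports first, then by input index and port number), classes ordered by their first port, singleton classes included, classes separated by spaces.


{out.1} {out.2, out.3} {v1.1} {v1.2} {v1.3} {v2.1} {v2.2} {v2.3} {v3.1} {v3.2, v3.3}

Connectivity passes through glued beta-boundaries; trace each wire chain.
composing alpha on (v1, v2), with out.j its own outer ports: {out.1, v1.2} {out.2} {out.3, v2.2} {v1.1} {v1.3} {v2.1} {v2.3}
composing beta on (v1, v2, v3), with out.j its own outer ports: {out.1} {out.2, out.3} {v1.1} {v1.2} {v1.3} {v2.1} {v2.2} {v2.3} {v3.1} {v3.2, v3.3}


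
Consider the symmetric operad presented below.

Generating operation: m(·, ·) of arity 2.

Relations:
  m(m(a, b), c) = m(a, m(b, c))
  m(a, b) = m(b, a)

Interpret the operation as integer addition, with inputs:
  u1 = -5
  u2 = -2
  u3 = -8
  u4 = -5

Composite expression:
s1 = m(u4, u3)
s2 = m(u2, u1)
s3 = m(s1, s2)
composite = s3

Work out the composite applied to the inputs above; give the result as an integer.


m(u4, u3) = -13
m(u2, u1) = -7
m(m(u4, u3), m(u2, u1)) = -20

-20


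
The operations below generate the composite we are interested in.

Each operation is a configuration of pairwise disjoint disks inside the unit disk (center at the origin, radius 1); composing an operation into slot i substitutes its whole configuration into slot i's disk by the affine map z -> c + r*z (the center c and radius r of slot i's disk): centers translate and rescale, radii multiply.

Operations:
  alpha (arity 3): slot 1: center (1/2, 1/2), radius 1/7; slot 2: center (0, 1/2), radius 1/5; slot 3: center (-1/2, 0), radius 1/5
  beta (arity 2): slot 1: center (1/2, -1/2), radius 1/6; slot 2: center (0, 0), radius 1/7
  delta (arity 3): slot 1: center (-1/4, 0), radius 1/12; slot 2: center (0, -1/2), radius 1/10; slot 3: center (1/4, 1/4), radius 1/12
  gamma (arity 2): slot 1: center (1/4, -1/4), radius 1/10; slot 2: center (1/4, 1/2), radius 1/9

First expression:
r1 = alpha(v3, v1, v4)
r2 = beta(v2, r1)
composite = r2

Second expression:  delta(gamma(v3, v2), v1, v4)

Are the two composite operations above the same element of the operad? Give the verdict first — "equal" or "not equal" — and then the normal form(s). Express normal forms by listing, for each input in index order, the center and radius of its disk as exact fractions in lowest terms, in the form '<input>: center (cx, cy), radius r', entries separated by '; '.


not equal; the first gives v1: center (0, 1/14), radius 1/35; v2: center (1/2, -1/2), radius 1/6; v3: center (1/14, 1/14), radius 1/49; v4: center (-1/14, 0), radius 1/35 and the second v1: center (0, -1/2), radius 1/10; v2: center (-11/48, 1/24), radius 1/108; v3: center (-11/48, -1/48), radius 1/120; v4: center (1/4, 1/4), radius 1/12

The first expression, normalized: v1: center (0, 1/14), radius 1/35; v2: center (1/2, -1/2), radius 1/6; v3: center (1/14, 1/14), radius 1/49; v4: center (-1/14, 0), radius 1/35
The second expression, normalized: v1: center (0, -1/2), radius 1/10; v2: center (-11/48, 1/24), radius 1/108; v3: center (-11/48, -1/48), radius 1/120; v4: center (1/4, 1/4), radius 1/12
Different reductions; not equal.
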